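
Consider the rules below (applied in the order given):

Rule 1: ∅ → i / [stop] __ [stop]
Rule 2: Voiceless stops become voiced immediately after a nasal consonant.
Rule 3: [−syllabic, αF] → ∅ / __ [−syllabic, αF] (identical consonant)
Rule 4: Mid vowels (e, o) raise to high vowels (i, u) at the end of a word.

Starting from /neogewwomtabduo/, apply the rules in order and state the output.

Rule 1 (stop-cluster i-epenthesis): /b/ and /d/ form a stop–stop cluster, so [i] is inserted between them. /neogewwomtabduo/ → neogewwomtabiduo.
Rule 2 (post-nasal voicing): /t/ is a voiceless stop immediately after the nasal /m/, so it voices to [d]. /neogewwomtabiduo/ → neogewwomdabiduo.
Rule 3 (degemination): /ww/ is a geminate; the first /w/ deletes. /neogewwomdabiduo/ → neogewomdabiduo.
Rule 4 (final vowel raising): /o/ is a mid vowel in word-final position, so it raises to [u]. /neogewomdabiduo/ → neogewomdabiduu.

neogewomdabiduu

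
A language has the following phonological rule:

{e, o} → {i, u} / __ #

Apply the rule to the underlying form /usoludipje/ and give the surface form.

usoludipji

Scanning /usoludipje/: /o/ at position 3 is not in the conditioning environment; /e/ is a mid vowel in word-final position, so it raises to [i].
Result: [usoludipji].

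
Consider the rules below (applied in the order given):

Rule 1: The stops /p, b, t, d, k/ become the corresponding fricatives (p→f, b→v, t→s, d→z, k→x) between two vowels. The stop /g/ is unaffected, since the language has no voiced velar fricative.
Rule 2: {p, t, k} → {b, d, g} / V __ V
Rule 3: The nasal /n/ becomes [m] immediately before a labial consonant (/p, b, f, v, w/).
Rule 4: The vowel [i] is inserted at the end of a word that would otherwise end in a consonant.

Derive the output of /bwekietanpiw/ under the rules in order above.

Rule 1 (intervocalic spirantization): /k/ is a stop between vowels /e/ and /i/, so it spirantizes to the fricative [x]. /t/ is a stop between vowels /e/ and /a/, so it spirantizes to the fricative [s]. /bwekietanpiw/ → bwexiesanpiw.
Rule 2 (intervocalic voicing): no segment meets the environment; /bwexiesanpiw/ is unchanged.
Rule 3 (nasal place assimilation): /n/ precedes the labial consonant /p/, so it assimilates in place to [m]. /bwexiesanpiw/ → bwexiesampiw.
Rule 4 (final i-epenthesis): the form ends in the consonant /w/, so [i] is inserted word-finally. /bwexiesampiw/ → bwexiesampiwi.

bwexiesampiwi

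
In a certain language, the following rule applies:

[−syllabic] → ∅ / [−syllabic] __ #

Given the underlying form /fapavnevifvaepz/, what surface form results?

/z/ is the second consonant of a word-final cluster /pz/, so it deletes.
The other instances of /f/, /p/, /v/, /n/ do not occur in the required environment and remain unchanged.
Surface form: [fapavnevifvaep].

fapavnevifvaep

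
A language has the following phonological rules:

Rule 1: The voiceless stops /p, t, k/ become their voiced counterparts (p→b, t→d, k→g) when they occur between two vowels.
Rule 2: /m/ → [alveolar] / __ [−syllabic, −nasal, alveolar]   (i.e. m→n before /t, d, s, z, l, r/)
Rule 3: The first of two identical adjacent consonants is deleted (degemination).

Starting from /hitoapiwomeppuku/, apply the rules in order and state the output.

Rule 1 (intervocalic voicing): /t/ is a voiceless stop between vowels /i/ and /o/, so it voices to [d]. /p/ is a voiceless stop between vowels /a/ and /i/, so it voices to [b]. /k/ is a voiceless stop between vowels /u/ and /u/, so it voices to [g]. /hitoapiwomeppuku/ → hidoabiwomeppugu.
Rule 2 (nasal place assimilation): no segment meets the environment; /hidoabiwomeppugu/ is unchanged.
Rule 3 (degemination): /pp/ is a geminate; the first /p/ deletes. /hidoabiwomeppugu/ → hidoabiwomepugu.

hidoabiwomepugu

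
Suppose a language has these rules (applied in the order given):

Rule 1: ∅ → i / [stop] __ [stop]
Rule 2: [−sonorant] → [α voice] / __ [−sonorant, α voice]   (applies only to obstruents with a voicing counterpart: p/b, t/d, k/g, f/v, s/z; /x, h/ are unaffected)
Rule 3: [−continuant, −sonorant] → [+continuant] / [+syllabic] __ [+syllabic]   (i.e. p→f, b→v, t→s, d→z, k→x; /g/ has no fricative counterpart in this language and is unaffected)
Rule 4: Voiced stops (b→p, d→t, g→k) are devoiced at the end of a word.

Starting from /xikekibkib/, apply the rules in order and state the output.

xixexivixip

Rule 1 (stop-cluster i-epenthesis): /b/ and /k/ form a stop–stop cluster, so [i] is inserted between them. /xikekibkib/ → xikekibikib.
Rule 2 (regressive voicing assimilation): no segment meets the environment; /xikekibikib/ is unchanged.
Rule 3 (intervocalic spirantization): /k/ is a stop between vowels /i/ and /e/, so it spirantizes to the fricative [x]. /k/ is a stop between vowels /e/ and /i/, so it spirantizes to the fricative [x]. /b/ is a stop between vowels /i/ and /i/, so it spirantizes to the fricative [v]. /k/ is a stop between vowels /i/ and /i/, so it spirantizes to the fricative [x]. /xikekibikib/ → xixexivixib.
Rule 4 (final devoicing): /b/ is a voiced stop in word-final position, so it devoices to [p]. /xixexivixib/ → xixexivixip.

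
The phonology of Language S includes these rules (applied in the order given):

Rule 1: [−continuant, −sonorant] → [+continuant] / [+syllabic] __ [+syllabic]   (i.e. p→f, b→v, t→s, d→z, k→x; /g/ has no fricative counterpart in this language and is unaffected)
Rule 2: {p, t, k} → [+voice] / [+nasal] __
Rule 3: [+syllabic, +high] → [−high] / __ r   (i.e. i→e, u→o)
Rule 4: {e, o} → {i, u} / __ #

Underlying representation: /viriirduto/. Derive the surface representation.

verierdusu

Rule 1 (intervocalic spirantization): /t/ is a stop between vowels /u/ and /o/, so it spirantizes to the fricative [s]. /viriirduto/ → viriirduso.
Rule 2 (post-nasal voicing): no segment meets the environment; /viriirduso/ is unchanged.
Rule 3 (pre-rhotic lowering): /i/ is a high vowel immediately before /r/, so it lowers to [e]. /i/ is a high vowel immediately before /r/, so it lowers to [e]. /viriirduso/ → verierduso.
Rule 4 (final vowel raising): /o/ is a mid vowel in word-final position, so it raises to [u]. /verierduso/ → verierdusu.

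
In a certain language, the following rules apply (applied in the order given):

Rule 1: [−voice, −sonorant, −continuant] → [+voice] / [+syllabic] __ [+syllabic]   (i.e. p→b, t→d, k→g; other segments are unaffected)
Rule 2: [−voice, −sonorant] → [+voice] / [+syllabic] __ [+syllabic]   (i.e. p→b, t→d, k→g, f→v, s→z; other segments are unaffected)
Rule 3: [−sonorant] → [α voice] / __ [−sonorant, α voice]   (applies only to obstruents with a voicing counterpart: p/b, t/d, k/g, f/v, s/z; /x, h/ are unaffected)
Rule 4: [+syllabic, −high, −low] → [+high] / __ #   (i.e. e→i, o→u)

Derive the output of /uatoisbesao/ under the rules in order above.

Rule 1 (intervocalic voicing): /t/ is a voiceless stop between vowels /a/ and /o/, so it voices to [d]. /uatoisbesao/ → uadoisbesao.
Rule 2 (intervocalic voicing): /s/ is a voiceless obstruent between vowels /e/ and /a/, so it voices to [z]. /uadoisbesao/ → uadoisbezao.
Rule 3 (regressive voicing assimilation): /s/ precedes the voiced obstruent /b/, so it voices to [z] by assimilation. /uadoisbezao/ → uadoizbezao.
Rule 4 (final vowel raising): /o/ is a mid vowel in word-final position, so it raises to [u]. /uadoizbezao/ → uadoizbezau.

uadoizbezau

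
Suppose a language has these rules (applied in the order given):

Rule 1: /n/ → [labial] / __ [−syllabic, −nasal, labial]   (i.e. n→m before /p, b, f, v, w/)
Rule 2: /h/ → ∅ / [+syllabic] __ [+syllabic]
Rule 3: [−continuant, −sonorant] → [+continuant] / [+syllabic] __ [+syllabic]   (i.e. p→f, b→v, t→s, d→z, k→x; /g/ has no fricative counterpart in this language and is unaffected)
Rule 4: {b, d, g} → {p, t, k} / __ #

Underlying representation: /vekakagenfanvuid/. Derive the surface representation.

vexaxagemfamvuit

Rule 1 (nasal place assimilation): /n/ precedes the labial consonant /f/, so it assimilates in place to [m]. /n/ precedes the labial consonant /v/, so it assimilates in place to [m]. /vekakagenfanvuid/ → vekakagemfamvuid.
Rule 2 (intervocalic h-deletion): no segment meets the environment; /vekakagemfamvuid/ is unchanged.
Rule 3 (intervocalic spirantization): /k/ is a stop between vowels /e/ and /a/, so it spirantizes to the fricative [x]. /k/ is a stop between vowels /a/ and /a/, so it spirantizes to the fricative [x]. /vekakagemfamvuid/ → vexaxagemfamvuid.
Rule 4 (final devoicing): /d/ is a voiced stop in word-final position, so it devoices to [t]. /vexaxagemfamvuid/ → vexaxagemfamvuit.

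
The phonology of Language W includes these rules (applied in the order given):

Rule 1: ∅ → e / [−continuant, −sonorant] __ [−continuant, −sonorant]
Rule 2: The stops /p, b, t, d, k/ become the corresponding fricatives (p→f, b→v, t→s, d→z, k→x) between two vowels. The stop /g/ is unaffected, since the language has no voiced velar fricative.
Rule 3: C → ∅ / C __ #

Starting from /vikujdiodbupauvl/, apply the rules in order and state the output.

Rule 1 (stop-cluster e-epenthesis): /d/ and /b/ form a stop–stop cluster, so [e] is inserted between them. /vikujdiodbupauvl/ → vikujdiodebupauvl.
Rule 2 (intervocalic spirantization): /k/ is a stop between vowels /i/ and /u/, so it spirantizes to the fricative [x]. /d/ is a stop between vowels /o/ and /e/, so it spirantizes to the fricative [z]. /b/ is a stop between vowels /e/ and /u/, so it spirantizes to the fricative [v]. /p/ is a stop between vowels /u/ and /a/, so it spirantizes to the fricative [f]. /vikujdiodebupauvl/ → vixujdiozevufauvl.
Rule 3 (final cluster simplification): /l/ is the second consonant of a word-final cluster /vl/, so it deletes. /vixujdiozevufauvl/ → vixujdiozevufauv.

vixujdiozevufauv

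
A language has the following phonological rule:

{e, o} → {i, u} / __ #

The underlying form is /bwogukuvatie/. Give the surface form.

bwogukuvatii

/e/ is a mid vowel in word-final position, so it raises to [i].
Surface form: [bwogukuvatii].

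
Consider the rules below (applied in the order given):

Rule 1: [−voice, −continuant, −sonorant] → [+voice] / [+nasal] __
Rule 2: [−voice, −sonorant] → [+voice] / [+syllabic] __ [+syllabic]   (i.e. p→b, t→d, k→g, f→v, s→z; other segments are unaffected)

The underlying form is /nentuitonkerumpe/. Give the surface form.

Rule 1 (post-nasal voicing): /t/ is a voiceless stop immediately after the nasal /n/, so it voices to [d]. /k/ is a voiceless stop immediately after the nasal /n/, so it voices to [g]. /p/ is a voiceless stop immediately after the nasal /m/, so it voices to [b]. /nentuitonkerumpe/ → nenduitongerumbe.
Rule 2 (intervocalic voicing): /t/ is a voiceless obstruent between vowels /i/ and /o/, so it voices to [d]. /nenduitongerumbe/ → nenduidongerumbe.

nenduidongerumbe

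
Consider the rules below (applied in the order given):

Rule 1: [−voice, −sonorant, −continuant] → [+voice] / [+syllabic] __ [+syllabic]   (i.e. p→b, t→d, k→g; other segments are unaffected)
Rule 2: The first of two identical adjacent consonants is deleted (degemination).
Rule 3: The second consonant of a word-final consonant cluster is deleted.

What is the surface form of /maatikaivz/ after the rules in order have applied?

maadigaiv

Rule 1 (intervocalic voicing): /t/ is a voiceless stop between vowels /a/ and /i/, so it voices to [d]. /k/ is a voiceless stop between vowels /i/ and /a/, so it voices to [g]. /maatikaivz/ → maadigaivz.
Rule 2 (degemination): no segment meets the environment; /maadigaivz/ is unchanged.
Rule 3 (final cluster simplification): /z/ is the second consonant of a word-final cluster /vz/, so it deletes. /maadigaivz/ → maadigaiv.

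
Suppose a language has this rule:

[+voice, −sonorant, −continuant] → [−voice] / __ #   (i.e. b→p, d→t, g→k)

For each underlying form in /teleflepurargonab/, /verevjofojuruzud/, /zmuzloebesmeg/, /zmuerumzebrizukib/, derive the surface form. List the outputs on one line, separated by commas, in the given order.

teleflepurargonap, verevjofojuruzut, zmuzloebesmek, zmuerumzebrizukip

/teleflepurargonab/: /b/ is a voiced stop in word-final position, so it devoices to [p]. → [teleflepurargonap].
/verevjofojuruzud/: /d/ is a voiced stop in word-final position, so it devoices to [t]. → [verevjofojuruzut].
/zmuzloebesmeg/: /g/ is a voiced stop in word-final position, so it devoices to [k]. → [zmuzloebesmek].
/zmuerumzebrizukib/: /b/ is a voiced stop in word-final position, so it devoices to [p]. → [zmuerumzebrizukip].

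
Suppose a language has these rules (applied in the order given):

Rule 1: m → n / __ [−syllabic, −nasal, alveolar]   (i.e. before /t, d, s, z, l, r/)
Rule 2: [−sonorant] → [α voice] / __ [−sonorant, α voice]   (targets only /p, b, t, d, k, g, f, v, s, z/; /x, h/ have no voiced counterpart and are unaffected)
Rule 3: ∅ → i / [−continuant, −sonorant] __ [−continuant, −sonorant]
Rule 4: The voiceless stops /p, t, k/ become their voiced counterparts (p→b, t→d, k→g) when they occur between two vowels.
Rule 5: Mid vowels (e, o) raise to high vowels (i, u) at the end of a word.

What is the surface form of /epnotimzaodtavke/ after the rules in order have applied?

epnodinzaodidafki

Rule 1 (nasal place assimilation): /m/ precedes the alveolar consonant /z/, so it assimilates in place to [n]. /epnotimzaodtavke/ → epnotinzaodtavke.
Rule 2 (regressive voicing assimilation): /d/ precedes the voiceless obstruent /t/, so it devoices to [t] by assimilation. /v/ precedes the voiceless obstruent /k/, so it devoices to [f] by assimilation. /epnotinzaodtavke/ → epnotinzaottafke.
Rule 3 (stop-cluster i-epenthesis): /t/ and /t/ form a stop–stop cluster, so [i] is inserted between them. /epnotinzaottafke/ → epnotinzaotitafke.
Rule 4 (intervocalic voicing): /t/ is a voiceless stop between vowels /o/ and /i/, so it voices to [d]. /t/ is a voiceless stop between vowels /o/ and /i/, so it voices to [d]. /t/ is a voiceless stop between vowels /i/ and /a/, so it voices to [d]. /epnotinzaotitafke/ → epnodinzaodidafke.
Rule 5 (final vowel raising): /e/ is a mid vowel in word-final position, so it raises to [i]. /epnodinzaodidafke/ → epnodinzaodidafki.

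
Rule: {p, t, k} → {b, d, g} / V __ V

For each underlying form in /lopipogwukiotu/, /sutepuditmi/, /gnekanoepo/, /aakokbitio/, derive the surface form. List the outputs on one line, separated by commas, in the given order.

/lopipogwukiotu/: /p/ is a voiceless stop between vowels /o/ and /i/, so it voices to [b]. /p/ is a voiceless stop between vowels /i/ and /o/, so it voices to [b]. /k/ is a voiceless stop between vowels /u/ and /i/, so it voices to [g]. /t/ is a voiceless stop between vowels /o/ and /u/, so it voices to [d]. → [lobibogwugiodu].
/sutepuditmi/: /t/ is a voiceless stop between vowels /u/ and /e/, so it voices to [d]. /p/ is a voiceless stop between vowels /e/ and /u/, so it voices to [b]. → [sudebuditmi].
/gnekanoepo/: /k/ is a voiceless stop between vowels /e/ and /a/, so it voices to [g]. /p/ is a voiceless stop between vowels /e/ and /o/, so it voices to [b]. → [gneganoebo].
/aakokbitio/: /k/ is a voiceless stop between vowels /a/ and /o/, so it voices to [g]. /t/ is a voiceless stop between vowels /i/ and /i/, so it voices to [d]. → [aagokbidio].

lobibogwugiodu, sudebuditmi, gneganoebo, aagokbidio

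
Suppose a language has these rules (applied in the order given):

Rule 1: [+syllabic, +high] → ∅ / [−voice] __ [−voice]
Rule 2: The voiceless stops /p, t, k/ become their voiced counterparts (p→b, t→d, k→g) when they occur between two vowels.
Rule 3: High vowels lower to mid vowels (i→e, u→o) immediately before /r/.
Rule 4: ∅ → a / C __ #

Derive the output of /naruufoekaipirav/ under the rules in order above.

naruufoegaiberava

Rule 1 (high vowel syncope): no segment meets the environment; /naruufoekaipirav/ is unchanged.
Rule 2 (intervocalic voicing): /k/ is a voiceless stop between vowels /e/ and /a/, so it voices to [g]. /p/ is a voiceless stop between vowels /i/ and /i/, so it voices to [b]. /naruufoekaipirav/ → naruufoegaibirav.
Rule 3 (pre-rhotic lowering): /i/ is a high vowel immediately before /r/, so it lowers to [e]. /naruufoegaibirav/ → naruufoegaiberav.
Rule 4 (final a-epenthesis): the form ends in the consonant /v/, so [a] is inserted word-finally. /naruufoegaiberav/ → naruufoegaiberava.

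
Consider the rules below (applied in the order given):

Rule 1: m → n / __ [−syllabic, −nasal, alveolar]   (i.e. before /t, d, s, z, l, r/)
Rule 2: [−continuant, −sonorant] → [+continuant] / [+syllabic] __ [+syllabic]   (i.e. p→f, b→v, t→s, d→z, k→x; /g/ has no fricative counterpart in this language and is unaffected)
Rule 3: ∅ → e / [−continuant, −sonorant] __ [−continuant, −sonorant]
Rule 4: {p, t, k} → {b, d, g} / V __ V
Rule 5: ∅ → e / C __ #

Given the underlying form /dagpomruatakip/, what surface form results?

Rule 1 (nasal place assimilation): /m/ precedes the alveolar consonant /r/, so it assimilates in place to [n]. /dagpomruatakip/ → dagponruatakip.
Rule 2 (intervocalic spirantization): /t/ is a stop between vowels /a/ and /a/, so it spirantizes to the fricative [s]. /k/ is a stop between vowels /a/ and /i/, so it spirantizes to the fricative [x]. /dagponruatakip/ → dagponruasaxip.
Rule 3 (stop-cluster e-epenthesis): /g/ and /p/ form a stop–stop cluster, so [e] is inserted between them. /dagponruasaxip/ → dageponruasaxip.
Rule 4 (intervocalic voicing): /p/ is a voiceless stop between vowels /e/ and /o/, so it voices to [b]. /dageponruasaxip/ → dagebonruasaxip.
Rule 5 (final e-epenthesis): the form ends in the consonant /p/, so [e] is inserted word-finally. /dagebonruasaxip/ → dagebonruasaxipe.

dagebonruasaxipe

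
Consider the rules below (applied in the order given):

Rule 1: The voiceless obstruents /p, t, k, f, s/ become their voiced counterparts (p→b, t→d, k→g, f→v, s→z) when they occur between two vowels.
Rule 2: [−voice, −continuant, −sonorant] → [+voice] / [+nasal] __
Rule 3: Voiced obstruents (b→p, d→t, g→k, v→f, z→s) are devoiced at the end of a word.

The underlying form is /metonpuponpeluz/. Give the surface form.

medonbubonbelus

Rule 1 (intervocalic voicing): /t/ is a voiceless obstruent between vowels /e/ and /o/, so it voices to [d]. /p/ is a voiceless obstruent between vowels /u/ and /o/, so it voices to [b]. /metonpuponpeluz/ → medonpubonpeluz.
Rule 2 (post-nasal voicing): /p/ is a voiceless stop immediately after the nasal /n/, so it voices to [b]. /p/ is a voiceless stop immediately after the nasal /n/, so it voices to [b]. /medonpubonpeluz/ → medonbubonbeluz.
Rule 3 (final devoicing): /z/ is a voiced obstruent in word-final position, so it devoices to [s]. /medonbubonbeluz/ → medonbubonbelus.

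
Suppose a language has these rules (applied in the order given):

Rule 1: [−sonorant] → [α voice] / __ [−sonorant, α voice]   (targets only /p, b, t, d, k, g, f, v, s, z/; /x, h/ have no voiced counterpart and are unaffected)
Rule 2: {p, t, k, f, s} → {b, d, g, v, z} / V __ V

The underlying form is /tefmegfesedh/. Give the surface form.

Rule 1 (regressive voicing assimilation): /g/ precedes the voiceless obstruent /f/, so it devoices to [k] by assimilation. /d/ precedes the voiceless obstruent /h/, so it devoices to [t] by assimilation. /tefmegfesedh/ → tefmekfeseth.
Rule 2 (intervocalic voicing): /s/ is a voiceless obstruent between vowels /e/ and /e/, so it voices to [z]. /tefmekfeseth/ → tefmekfezeth.

tefmekfezeth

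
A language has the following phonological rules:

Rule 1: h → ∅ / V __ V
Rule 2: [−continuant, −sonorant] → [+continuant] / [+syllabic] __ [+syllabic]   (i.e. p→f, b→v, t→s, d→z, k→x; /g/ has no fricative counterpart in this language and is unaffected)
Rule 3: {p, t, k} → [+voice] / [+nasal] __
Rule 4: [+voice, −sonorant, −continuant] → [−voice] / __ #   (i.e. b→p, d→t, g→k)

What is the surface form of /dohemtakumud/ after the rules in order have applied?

doemdaxumut

Rule 1 (intervocalic h-deletion): /h/ occurs between vowels /o/ and /e/, so it deletes. /dohemtakumud/ → doemtakumud.
Rule 2 (intervocalic spirantization): /k/ is a stop between vowels /a/ and /u/, so it spirantizes to the fricative [x]. /doemtakumud/ → doemtaxumud.
Rule 3 (post-nasal voicing): /t/ is a voiceless stop immediately after the nasal /m/, so it voices to [d]. /doemtaxumud/ → doemdaxumud.
Rule 4 (final devoicing): /d/ is a voiced stop in word-final position, so it devoices to [t]. /doemdaxumud/ → doemdaxumut.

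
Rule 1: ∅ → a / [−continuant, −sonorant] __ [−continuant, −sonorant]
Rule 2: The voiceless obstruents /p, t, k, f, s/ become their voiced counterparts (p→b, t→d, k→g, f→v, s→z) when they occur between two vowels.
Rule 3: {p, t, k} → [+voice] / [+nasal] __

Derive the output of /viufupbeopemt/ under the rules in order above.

Rule 1 (stop-cluster a-epenthesis): /p/ and /b/ form a stop–stop cluster, so [a] is inserted between them. /viufupbeopemt/ → viufupabeopemt.
Rule 2 (intervocalic voicing): /f/ is a voiceless obstruent between vowels /u/ and /u/, so it voices to [v]. /p/ is a voiceless obstruent between vowels /u/ and /a/, so it voices to [b]. /p/ is a voiceless obstruent between vowels /o/ and /e/, so it voices to [b]. /viufupabeopemt/ → viuvubabeobemt.
Rule 3 (post-nasal voicing): /t/ is a voiceless stop immediately after the nasal /m/, so it voices to [d]. /viuvubabeobemt/ → viuvubabeobemd.

viuvubabeobemd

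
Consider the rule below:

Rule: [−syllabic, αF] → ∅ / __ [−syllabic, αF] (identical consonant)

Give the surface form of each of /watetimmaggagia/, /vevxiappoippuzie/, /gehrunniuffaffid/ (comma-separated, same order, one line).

/watetimmaggagia/: /mm/ is a geminate; the first /m/ deletes. /gg/ is a geminate; the first /g/ deletes. → [watetimagagia].
/vevxiappoippuzie/: /pp/ is a geminate; the first /p/ deletes. /pp/ is a geminate; the first /p/ deletes. → [vevxiapoipuzie].
/gehrunniuffaffid/: /nn/ is a geminate; the first /n/ deletes. /ff/ is a geminate; the first /f/ deletes. /ff/ is a geminate; the first /f/ deletes. → [gehruniufafid].

watetimagagia, vevxiapoipuzie, gehruniufafid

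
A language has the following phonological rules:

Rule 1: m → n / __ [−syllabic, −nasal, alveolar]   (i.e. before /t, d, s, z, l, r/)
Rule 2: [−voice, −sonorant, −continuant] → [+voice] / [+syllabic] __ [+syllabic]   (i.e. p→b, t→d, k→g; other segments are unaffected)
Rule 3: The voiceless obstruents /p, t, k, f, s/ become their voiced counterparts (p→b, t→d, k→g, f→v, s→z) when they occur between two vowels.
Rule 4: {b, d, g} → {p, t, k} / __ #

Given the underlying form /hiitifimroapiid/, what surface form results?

hiidivinroabiit

Rule 1 (nasal place assimilation): /m/ precedes the alveolar consonant /r/, so it assimilates in place to [n]. /hiitifimroapiid/ → hiitifinroapiid.
Rule 2 (intervocalic voicing): /t/ is a voiceless stop between vowels /i/ and /i/, so it voices to [d]. /p/ is a voiceless stop between vowels /a/ and /i/, so it voices to [b]. /hiitifinroapiid/ → hiidifinroabiid.
Rule 3 (intervocalic voicing): /f/ is a voiceless obstruent between vowels /i/ and /i/, so it voices to [v]. /hiidifinroabiid/ → hiidivinroabiid.
Rule 4 (final devoicing): /d/ is a voiced stop in word-final position, so it devoices to [t]. /hiidivinroabiid/ → hiidivinroabiit.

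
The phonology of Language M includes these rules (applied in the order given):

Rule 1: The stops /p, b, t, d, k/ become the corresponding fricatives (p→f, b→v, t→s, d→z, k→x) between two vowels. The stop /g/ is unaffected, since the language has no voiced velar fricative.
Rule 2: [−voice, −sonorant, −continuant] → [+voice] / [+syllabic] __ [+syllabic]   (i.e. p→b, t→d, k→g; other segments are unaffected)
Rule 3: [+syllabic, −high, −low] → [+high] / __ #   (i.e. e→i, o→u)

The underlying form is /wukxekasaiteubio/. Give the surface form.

wukxexasaiseuviu

Rule 1 (intervocalic spirantization): /k/ is a stop between vowels /e/ and /a/, so it spirantizes to the fricative [x]. /t/ is a stop between vowels /i/ and /e/, so it spirantizes to the fricative [s]. /b/ is a stop between vowels /u/ and /i/, so it spirantizes to the fricative [v]. /wukxekasaiteubio/ → wukxexasaiseuvio.
Rule 2 (intervocalic voicing): no segment meets the environment; /wukxexasaiseuvio/ is unchanged.
Rule 3 (final vowel raising): /o/ is a mid vowel in word-final position, so it raises to [u]. /wukxexasaiseuvio/ → wukxexasaiseuviu.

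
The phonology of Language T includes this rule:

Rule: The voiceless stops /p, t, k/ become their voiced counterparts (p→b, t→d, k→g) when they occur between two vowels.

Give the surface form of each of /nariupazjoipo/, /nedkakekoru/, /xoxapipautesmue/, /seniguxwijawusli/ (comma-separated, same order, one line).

/nariupazjoipo/: /p/ is a voiceless stop between vowels /u/ and /a/, so it voices to [b]. /p/ is a voiceless stop between vowels /i/ and /o/, so it voices to [b]. → [nariubazjoibo].
/nedkakekoru/: /k/ is a voiceless stop between vowels /a/ and /e/, so it voices to [g]. /k/ is a voiceless stop between vowels /e/ and /o/, so it voices to [g]. → [nedkagegoru].
/xoxapipautesmue/: /p/ is a voiceless stop between vowels /a/ and /i/, so it voices to [b]. /p/ is a voiceless stop between vowels /i/ and /a/, so it voices to [b]. /t/ is a voiceless stop between vowels /u/ and /e/, so it voices to [d]. → [xoxabibaudesmue].
/seniguxwijawusli/: the rule's environment is not met; surfaces unchanged as [seniguxwijawusli].

nariubazjoibo, nedkagegoru, xoxabibaudesmue, seniguxwijawusli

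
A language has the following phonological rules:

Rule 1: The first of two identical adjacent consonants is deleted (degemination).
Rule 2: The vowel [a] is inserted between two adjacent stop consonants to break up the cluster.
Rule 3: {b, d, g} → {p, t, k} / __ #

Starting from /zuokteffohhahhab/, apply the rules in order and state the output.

zuokatefohahap

Rule 1 (degemination): /ff/ is a geminate; the first /f/ deletes. /hh/ is a geminate; the first /h/ deletes. /hh/ is a geminate; the first /h/ deletes. /zuokteffohhahhab/ → zuoktefohahab.
Rule 2 (stop-cluster a-epenthesis): /k/ and /t/ form a stop–stop cluster, so [a] is inserted between them. /zuoktefohahab/ → zuokatefohahab.
Rule 3 (final devoicing): /b/ is a voiced stop in word-final position, so it devoices to [p]. /zuokatefohahab/ → zuokatefohahap.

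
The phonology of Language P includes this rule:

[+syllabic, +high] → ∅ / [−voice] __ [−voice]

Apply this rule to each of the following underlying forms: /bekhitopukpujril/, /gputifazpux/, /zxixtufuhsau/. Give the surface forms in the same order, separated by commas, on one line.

/bekhitopukpujril/: /i/ is a high vowel flanked by voiceless consonants /h/ and /t/, so it deletes. /u/ is a high vowel flanked by voiceless consonants /p/ and /k/, so it deletes. → [bekhtopkpujril].
/gputifazpux/: /u/ is a high vowel flanked by voiceless consonants /p/ and /t/, so it deletes. /i/ is a high vowel flanked by voiceless consonants /t/ and /f/, so it deletes. /u/ is a high vowel flanked by voiceless consonants /p/ and /x/, so it deletes. → [gptfazpx].
/zxixtufuhsau/: /i/ is a high vowel flanked by voiceless consonants /x/ and /x/, so it deletes. /u/ is a high vowel flanked by voiceless consonants /t/ and /f/, so it deletes. /u/ is a high vowel flanked by voiceless consonants /f/ and /h/, so it deletes. → [zxxtfhsau].

bekhtopkpujril, gptfazpx, zxxtfhsau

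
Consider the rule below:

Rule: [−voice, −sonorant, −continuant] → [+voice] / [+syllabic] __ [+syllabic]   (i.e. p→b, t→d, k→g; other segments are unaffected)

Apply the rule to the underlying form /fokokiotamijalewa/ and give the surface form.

fogogiodamijalewa

/k/ is a voiceless stop between vowels /o/ and /o/, so it voices to [g].
/k/ is a voiceless stop between vowels /o/ and /i/, so it voices to [g].
/t/ is a voiceless stop between vowels /o/ and /a/, so it voices to [d].
Surface form: [fogogiodamijalewa].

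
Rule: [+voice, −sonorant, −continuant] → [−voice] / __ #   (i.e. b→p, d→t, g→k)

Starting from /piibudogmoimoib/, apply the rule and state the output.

Scanning /piibudogmoimoib/: /b/ at position 4 is not in the conditioning environment; /d/ at position 6 is not in the conditioning environment; /g/ at position 8 is not in the conditioning environment; /b/ is a voiced stop in word-final position, so it devoices to [p].
Result: [piibudogmoimoip].

piibudogmoimoip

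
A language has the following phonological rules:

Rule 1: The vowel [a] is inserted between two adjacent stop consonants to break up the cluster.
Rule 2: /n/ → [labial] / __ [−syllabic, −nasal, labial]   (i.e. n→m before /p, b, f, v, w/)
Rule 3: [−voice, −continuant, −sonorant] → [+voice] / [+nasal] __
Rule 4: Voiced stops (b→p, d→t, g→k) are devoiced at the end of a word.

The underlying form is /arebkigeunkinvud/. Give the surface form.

arebakigeungimvut

Rule 1 (stop-cluster a-epenthesis): /b/ and /k/ form a stop–stop cluster, so [a] is inserted between them. /arebkigeunkinvud/ → arebakigeunkinvud.
Rule 2 (nasal place assimilation): /n/ precedes the labial consonant /v/, so it assimilates in place to [m]. /arebakigeunkinvud/ → arebakigeunkimvud.
Rule 3 (post-nasal voicing): /k/ is a voiceless stop immediately after the nasal /n/, so it voices to [g]. /arebakigeunkimvud/ → arebakigeungimvud.
Rule 4 (final devoicing): /d/ is a voiced stop in word-final position, so it devoices to [t]. /arebakigeungimvud/ → arebakigeungimvut.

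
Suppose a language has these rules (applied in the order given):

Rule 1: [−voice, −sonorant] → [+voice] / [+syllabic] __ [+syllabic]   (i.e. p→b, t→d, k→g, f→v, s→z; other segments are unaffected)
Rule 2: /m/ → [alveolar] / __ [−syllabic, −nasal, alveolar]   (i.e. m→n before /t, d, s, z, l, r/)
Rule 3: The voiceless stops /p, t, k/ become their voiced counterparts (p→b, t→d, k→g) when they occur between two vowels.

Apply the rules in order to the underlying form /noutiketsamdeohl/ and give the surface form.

noudigetsandeohl

Rule 1 (intervocalic voicing): /t/ is a voiceless obstruent between vowels /u/ and /i/, so it voices to [d]. /k/ is a voiceless obstruent between vowels /i/ and /e/, so it voices to [g]. /noutiketsamdeohl/ → noudigetsamdeohl.
Rule 2 (nasal place assimilation): /m/ precedes the alveolar consonant /d/, so it assimilates in place to [n]. /noudigetsamdeohl/ → noudigetsandeohl.
Rule 3 (intervocalic voicing): no segment meets the environment; /noudigetsandeohl/ is unchanged.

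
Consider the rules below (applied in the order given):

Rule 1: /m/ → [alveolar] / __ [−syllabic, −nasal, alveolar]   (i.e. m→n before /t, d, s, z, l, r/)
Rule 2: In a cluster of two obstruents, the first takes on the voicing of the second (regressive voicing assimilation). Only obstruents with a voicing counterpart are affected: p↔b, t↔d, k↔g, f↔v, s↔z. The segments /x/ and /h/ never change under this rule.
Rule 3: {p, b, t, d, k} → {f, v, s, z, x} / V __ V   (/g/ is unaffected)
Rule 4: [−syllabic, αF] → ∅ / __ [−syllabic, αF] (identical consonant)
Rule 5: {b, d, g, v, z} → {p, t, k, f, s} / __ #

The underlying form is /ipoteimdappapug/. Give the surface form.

ifoseindapafuk

Rule 1 (nasal place assimilation): /m/ precedes the alveolar consonant /d/, so it assimilates in place to [n]. /ipoteimdappapug/ → ipoteindappapug.
Rule 2 (regressive voicing assimilation): no segment meets the environment; /ipoteindappapug/ is unchanged.
Rule 3 (intervocalic spirantization): /p/ is a stop between vowels /i/ and /o/, so it spirantizes to the fricative [f]. /t/ is a stop between vowels /o/ and /e/, so it spirantizes to the fricative [s]. /p/ is a stop between vowels /a/ and /u/, so it spirantizes to the fricative [f]. /ipoteindappapug/ → ifoseindappafug.
Rule 4 (degemination): /pp/ is a geminate; the first /p/ deletes. /ifoseindappafug/ → ifoseindapafug.
Rule 5 (final devoicing): /g/ is a voiced obstruent in word-final position, so it devoices to [k]. /ifoseindapafug/ → ifoseindapafuk.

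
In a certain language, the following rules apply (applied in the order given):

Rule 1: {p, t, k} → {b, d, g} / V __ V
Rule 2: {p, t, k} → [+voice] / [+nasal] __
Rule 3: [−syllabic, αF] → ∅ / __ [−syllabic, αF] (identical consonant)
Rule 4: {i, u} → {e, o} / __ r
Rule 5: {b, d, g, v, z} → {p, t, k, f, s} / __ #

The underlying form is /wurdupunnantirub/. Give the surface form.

Rule 1 (intervocalic voicing): /p/ is a voiceless stop between vowels /u/ and /u/, so it voices to [b]. /wurdupunnantirub/ → wurdubunnantirub.
Rule 2 (post-nasal voicing): /t/ is a voiceless stop immediately after the nasal /n/, so it voices to [d]. /wurdubunnantirub/ → wurdubunnandirub.
Rule 3 (degemination): /nn/ is a geminate; the first /n/ deletes. /wurdubunnandirub/ → wurdubunandirub.
Rule 4 (pre-rhotic lowering): /u/ is a high vowel immediately before /r/, so it lowers to [o]. /i/ is a high vowel immediately before /r/, so it lowers to [e]. /wurdubunandirub/ → wordubunanderub.
Rule 5 (final devoicing): /b/ is a voiced obstruent in word-final position, so it devoices to [p]. /wordubunanderub/ → wordubunanderup.

wordubunanderup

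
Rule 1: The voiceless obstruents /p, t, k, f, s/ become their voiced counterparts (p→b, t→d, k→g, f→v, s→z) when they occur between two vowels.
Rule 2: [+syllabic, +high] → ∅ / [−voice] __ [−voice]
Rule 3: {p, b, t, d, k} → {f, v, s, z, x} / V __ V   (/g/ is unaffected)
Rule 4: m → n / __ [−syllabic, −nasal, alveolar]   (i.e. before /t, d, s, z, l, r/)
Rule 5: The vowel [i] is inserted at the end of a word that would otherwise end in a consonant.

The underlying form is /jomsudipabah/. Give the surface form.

jonsuzivavahi

Rule 1 (intervocalic voicing): /p/ is a voiceless obstruent between vowels /i/ and /a/, so it voices to [b]. /jomsudipabah/ → jomsudibabah.
Rule 2 (high vowel syncope): no segment meets the environment; /jomsudibabah/ is unchanged.
Rule 3 (intervocalic spirantization): /d/ is a stop between vowels /u/ and /i/, so it spirantizes to the fricative [z]. /b/ is a stop between vowels /i/ and /a/, so it spirantizes to the fricative [v]. /b/ is a stop between vowels /a/ and /a/, so it spirantizes to the fricative [v]. /jomsudibabah/ → jomsuzivavah.
Rule 4 (nasal place assimilation): /m/ precedes the alveolar consonant /s/, so it assimilates in place to [n]. /jomsuzivavah/ → jonsuzivavah.
Rule 5 (final i-epenthesis): the form ends in the consonant /h/, so [i] is inserted word-finally. /jonsuzivavah/ → jonsuzivavahi.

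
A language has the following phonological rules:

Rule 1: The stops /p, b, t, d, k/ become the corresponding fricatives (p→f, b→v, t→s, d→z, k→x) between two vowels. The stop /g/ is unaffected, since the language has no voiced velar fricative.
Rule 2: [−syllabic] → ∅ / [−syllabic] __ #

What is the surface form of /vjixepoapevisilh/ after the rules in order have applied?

Rule 1 (intervocalic spirantization): /p/ is a stop between vowels /e/ and /o/, so it spirantizes to the fricative [f]. /p/ is a stop between vowels /a/ and /e/, so it spirantizes to the fricative [f]. /vjixepoapevisilh/ → vjixefoafevisilh.
Rule 2 (final cluster simplification): /h/ is the second consonant of a word-final cluster /lh/, so it deletes. /vjixefoafevisilh/ → vjixefoafevisil.

vjixefoafevisil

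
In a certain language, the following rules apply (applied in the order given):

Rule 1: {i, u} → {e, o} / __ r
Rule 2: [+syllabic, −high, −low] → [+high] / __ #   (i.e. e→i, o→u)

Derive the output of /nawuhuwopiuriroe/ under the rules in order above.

Rule 1 (pre-rhotic lowering): /u/ is a high vowel immediately before /r/, so it lowers to [o]. /i/ is a high vowel immediately before /r/, so it lowers to [e]. /nawuhuwopiuriroe/ → nawuhuwopioreroe.
Rule 2 (final vowel raising): /e/ is a mid vowel in word-final position, so it raises to [i]. /nawuhuwopioreroe/ → nawuhuwopioreroi.

nawuhuwopioreroi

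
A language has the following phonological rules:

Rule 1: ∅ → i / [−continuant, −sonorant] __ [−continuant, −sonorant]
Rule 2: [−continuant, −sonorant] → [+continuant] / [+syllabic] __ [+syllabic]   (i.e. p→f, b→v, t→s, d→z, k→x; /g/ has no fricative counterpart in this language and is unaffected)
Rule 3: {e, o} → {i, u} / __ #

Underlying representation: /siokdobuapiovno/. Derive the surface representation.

sioxizovuafiovnu

Rule 1 (stop-cluster i-epenthesis): /k/ and /d/ form a stop–stop cluster, so [i] is inserted between them. /siokdobuapiovno/ → siokidobuapiovno.
Rule 2 (intervocalic spirantization): /k/ is a stop between vowels /o/ and /i/, so it spirantizes to the fricative [x]. /d/ is a stop between vowels /i/ and /o/, so it spirantizes to the fricative [z]. /b/ is a stop between vowels /o/ and /u/, so it spirantizes to the fricative [v]. /p/ is a stop between vowels /a/ and /i/, so it spirantizes to the fricative [f]. /siokidobuapiovno/ → sioxizovuafiovno.
Rule 3 (final vowel raising): /o/ is a mid vowel in word-final position, so it raises to [u]. /sioxizovuafiovno/ → sioxizovuafiovnu.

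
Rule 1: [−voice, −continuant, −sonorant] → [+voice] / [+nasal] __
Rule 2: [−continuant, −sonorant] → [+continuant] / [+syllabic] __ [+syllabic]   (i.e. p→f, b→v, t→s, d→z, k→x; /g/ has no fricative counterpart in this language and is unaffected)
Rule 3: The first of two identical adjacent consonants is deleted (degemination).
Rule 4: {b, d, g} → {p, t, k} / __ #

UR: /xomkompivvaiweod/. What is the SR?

Rule 1 (post-nasal voicing): /k/ is a voiceless stop immediately after the nasal /m/, so it voices to [g]. /p/ is a voiceless stop immediately after the nasal /m/, so it voices to [b]. /xomkompivvaiweod/ → xomgombivvaiweod.
Rule 2 (intervocalic spirantization): no segment meets the environment; /xomgombivvaiweod/ is unchanged.
Rule 3 (degemination): /vv/ is a geminate; the first /v/ deletes. /xomgombivvaiweod/ → xomgombivaiweod.
Rule 4 (final devoicing): /d/ is a voiced stop in word-final position, so it devoices to [t]. /xomgombivaiweod/ → xomgombivaiweot.

xomgombivaiweot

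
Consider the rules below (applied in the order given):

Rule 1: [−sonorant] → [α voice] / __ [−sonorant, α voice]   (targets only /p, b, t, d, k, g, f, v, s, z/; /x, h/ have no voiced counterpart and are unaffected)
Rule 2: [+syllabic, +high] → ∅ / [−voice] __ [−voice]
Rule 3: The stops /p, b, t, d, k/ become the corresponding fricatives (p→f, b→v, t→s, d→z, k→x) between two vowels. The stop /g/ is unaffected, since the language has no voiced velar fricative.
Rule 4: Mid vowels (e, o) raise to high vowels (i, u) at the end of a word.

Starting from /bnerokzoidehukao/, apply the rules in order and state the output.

Rule 1 (regressive voicing assimilation): /k/ precedes the voiced obstruent /z/, so it voices to [g] by assimilation. /bnerokzoidehukao/ → bnerogzoidehukao.
Rule 2 (high vowel syncope): /u/ is a high vowel flanked by voiceless consonants /h/ and /k/, so it deletes. /bnerogzoidehukao/ → bnerogzoidehkao.
Rule 3 (intervocalic spirantization): /d/ is a stop between vowels /i/ and /e/, so it spirantizes to the fricative [z]. /bnerogzoidehkao/ → bnerogzoizehkao.
Rule 4 (final vowel raising): /o/ is a mid vowel in word-final position, so it raises to [u]. /bnerogzoizehkao/ → bnerogzoizehkau.

bnerogzoizehkau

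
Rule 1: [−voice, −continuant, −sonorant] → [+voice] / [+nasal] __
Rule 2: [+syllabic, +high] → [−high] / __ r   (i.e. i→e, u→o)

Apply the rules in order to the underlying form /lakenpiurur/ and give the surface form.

lakenbioror

Rule 1 (post-nasal voicing): /p/ is a voiceless stop immediately after the nasal /n/, so it voices to [b]. /lakenpiurur/ → lakenbiurur.
Rule 2 (pre-rhotic lowering): /u/ is a high vowel immediately before /r/, so it lowers to [o]. /u/ is a high vowel immediately before /r/, so it lowers to [o]. /lakenbiurur/ → lakenbioror.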